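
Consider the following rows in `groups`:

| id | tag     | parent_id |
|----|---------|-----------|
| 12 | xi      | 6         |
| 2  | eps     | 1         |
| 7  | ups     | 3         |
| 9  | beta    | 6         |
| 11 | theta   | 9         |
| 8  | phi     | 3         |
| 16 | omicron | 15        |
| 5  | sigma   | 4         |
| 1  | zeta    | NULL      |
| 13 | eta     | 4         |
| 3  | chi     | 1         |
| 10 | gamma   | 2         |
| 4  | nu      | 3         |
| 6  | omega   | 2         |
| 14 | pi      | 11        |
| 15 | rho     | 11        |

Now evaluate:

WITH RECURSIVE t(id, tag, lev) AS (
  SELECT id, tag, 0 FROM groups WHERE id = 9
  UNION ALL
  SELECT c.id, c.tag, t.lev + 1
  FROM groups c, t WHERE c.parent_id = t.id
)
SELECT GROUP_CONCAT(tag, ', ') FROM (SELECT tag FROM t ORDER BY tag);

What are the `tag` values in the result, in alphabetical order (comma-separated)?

Base: id=9 (beta) at lev 0.
Iteration 1: rows with parent_id in {9} -> theta (id 11, lev 1).
Iteration 2: rows with parent_id in {11} -> pi (id 14, lev 2), rho (id 15, lev 2).
Iteration 3: rows with parent_id in {14,15} -> omicron (id 16, lev 3).
Iteration 4: no rows with parent_id in {16}; recursion stops.

beta, omicron, pi, rho, theta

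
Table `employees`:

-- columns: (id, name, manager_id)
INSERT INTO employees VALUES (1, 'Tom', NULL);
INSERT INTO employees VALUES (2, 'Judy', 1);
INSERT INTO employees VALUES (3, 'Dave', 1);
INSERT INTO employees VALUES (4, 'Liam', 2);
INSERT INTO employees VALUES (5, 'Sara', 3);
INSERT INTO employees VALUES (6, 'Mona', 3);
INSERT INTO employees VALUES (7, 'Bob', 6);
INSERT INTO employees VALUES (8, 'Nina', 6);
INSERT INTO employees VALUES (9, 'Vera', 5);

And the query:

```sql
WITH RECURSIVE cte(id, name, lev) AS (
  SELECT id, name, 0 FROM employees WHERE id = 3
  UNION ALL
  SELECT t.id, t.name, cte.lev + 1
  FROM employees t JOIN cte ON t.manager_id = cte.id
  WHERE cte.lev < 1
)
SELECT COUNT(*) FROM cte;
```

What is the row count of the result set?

Base: id=3 (Dave) at lev 0.
Iteration 1: rows with manager_id in {3} -> Sara (id 5, lev 1), Mona (id 6, lev 1).
Iteration 2: lev < 1 fails for all current rows; recursion stops.
Total rows emitted: 3.

3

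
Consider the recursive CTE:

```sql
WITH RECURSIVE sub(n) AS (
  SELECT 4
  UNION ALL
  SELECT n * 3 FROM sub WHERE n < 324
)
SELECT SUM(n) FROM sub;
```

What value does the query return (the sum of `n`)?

484

Base: n=4.
Iteration 1: 4 < 324 holds -> n = 4 * 3 = 12.
Iteration 2: 12 < 324 holds -> n = 12 * 3 = 36.
Iteration 3: 36 < 324 holds -> n = 36 * 3 = 108.
Iteration 4: 108 < 324 holds -> n = 108 * 3 = 324.
Iteration 5: 324 < 324 fails; recursion stops.
SUM(n) = 4 + 12 + 36 + 108 + 324 = 484.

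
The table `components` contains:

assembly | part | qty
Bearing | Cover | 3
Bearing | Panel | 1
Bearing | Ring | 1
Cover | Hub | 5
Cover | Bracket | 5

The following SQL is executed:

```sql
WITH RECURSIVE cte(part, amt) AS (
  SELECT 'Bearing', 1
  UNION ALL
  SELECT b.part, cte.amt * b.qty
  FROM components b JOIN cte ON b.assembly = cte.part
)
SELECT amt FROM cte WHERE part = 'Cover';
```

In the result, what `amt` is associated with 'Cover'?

3

Base: (Bearing, amt=1).
Iteration 1: components of {Bearing} -> Cover = 1*3 = 3, Panel = 1*1 = 1, Ring = 1*1 = 1.
Iteration 2: components of {Cover,Panel,Ring} -> Bracket = 3*5 = 15, Hub = 3*5 = 15.
Iteration 3: no further components; recursion stops.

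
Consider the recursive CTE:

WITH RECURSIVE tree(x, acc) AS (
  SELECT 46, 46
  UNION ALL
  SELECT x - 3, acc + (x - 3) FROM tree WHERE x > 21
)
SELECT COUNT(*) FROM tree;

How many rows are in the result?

10

Base: x=46, acc=46.
Iteration 1: 46 > 21 holds -> x = 46 - 3 = 43, acc = 46 + 43 = 89.
Iteration 2: 43 > 21 holds -> x = 43 - 3 = 40, acc = 89 + 40 = 129.
Iteration 3: 40 > 21 holds -> x = 40 - 3 = 37, acc = 129 + 37 = 166.
Iteration 4: 37 > 21 holds -> x = 37 - 3 = 34, acc = 166 + 34 = 200.
Iteration 5: 34 > 21 holds -> x = 34 - 3 = 31, acc = 200 + 31 = 231.
Iteration 6: 31 > 21 holds -> x = 31 - 3 = 28, acc = 231 + 28 = 259.
Iteration 7: 28 > 21 holds -> x = 28 - 3 = 25, acc = 259 + 25 = 284.
Iteration 8: 25 > 21 holds -> x = 25 - 3 = 22, acc = 284 + 22 = 306.
Iteration 9: 22 > 21 holds -> x = 22 - 3 = 19, acc = 306 + 19 = 325.
Iteration 10: 19 > 21 fails; recursion stops.
Total rows emitted: 10.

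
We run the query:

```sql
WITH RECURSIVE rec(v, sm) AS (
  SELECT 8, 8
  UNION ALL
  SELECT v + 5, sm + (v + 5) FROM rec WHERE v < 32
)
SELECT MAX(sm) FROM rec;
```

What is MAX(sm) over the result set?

Base: v=8, sm=8.
Iteration 1: 8 < 32 holds -> v = 8 + 5 = 13, sm = 8 + 13 = 21.
Iteration 2: 13 < 32 holds -> v = 13 + 5 = 18, sm = 21 + 18 = 39.
Iteration 3: 18 < 32 holds -> v = 18 + 5 = 23, sm = 39 + 23 = 62.
Iteration 4: 23 < 32 holds -> v = 23 + 5 = 28, sm = 62 + 28 = 90.
Iteration 5: 28 < 32 holds -> v = 28 + 5 = 33, sm = 90 + 33 = 123.
Iteration 6: 33 < 32 fails; recursion stops.
sm values: 8, 21, 39, 62, 90, 123; the maximum is 123.

123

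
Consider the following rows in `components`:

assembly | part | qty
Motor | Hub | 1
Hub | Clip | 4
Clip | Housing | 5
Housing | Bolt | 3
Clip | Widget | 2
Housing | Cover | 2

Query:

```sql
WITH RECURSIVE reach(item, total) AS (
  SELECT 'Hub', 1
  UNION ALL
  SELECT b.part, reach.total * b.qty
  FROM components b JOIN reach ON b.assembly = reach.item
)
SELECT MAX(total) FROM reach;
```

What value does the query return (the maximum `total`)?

60

Base: (Hub, total=1).
Iteration 1: components of {Hub} -> Clip = 1*4 = 4.
Iteration 2: components of {Clip} -> Housing = 4*5 = 20, Widget = 4*2 = 8.
Iteration 3: components of {Housing,Widget} -> Bolt = 20*3 = 60, Cover = 20*2 = 40.
Iteration 4: no further components; recursion stops.
total values: 1, 4, 20, 8, 60, 40; the maximum is 60.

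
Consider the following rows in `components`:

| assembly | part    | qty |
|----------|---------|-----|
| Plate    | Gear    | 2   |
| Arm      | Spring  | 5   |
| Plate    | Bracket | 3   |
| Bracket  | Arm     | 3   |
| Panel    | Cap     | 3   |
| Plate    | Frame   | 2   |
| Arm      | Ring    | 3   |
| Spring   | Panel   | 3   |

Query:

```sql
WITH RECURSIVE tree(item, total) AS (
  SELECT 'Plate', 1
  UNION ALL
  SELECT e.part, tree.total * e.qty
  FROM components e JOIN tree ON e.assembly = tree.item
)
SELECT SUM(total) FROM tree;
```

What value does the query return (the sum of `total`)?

629

Base: (Plate, total=1).
Iteration 1: components of {Plate} -> Bracket = 1*3 = 3, Frame = 1*2 = 2, Gear = 1*2 = 2.
Iteration 2: components of {Bracket,Frame,Gear} -> Arm = 3*3 = 9.
Iteration 3: components of {Arm} -> Ring = 9*3 = 27, Spring = 9*5 = 45.
Iteration 4: components of {Ring,Spring} -> Panel = 45*3 = 135.
Iteration 5: components of {Panel} -> Cap = 135*3 = 405.
Iteration 6: no further components; recursion stops.
SUM(total) = 1 + 2 + 3 + 2 + 9 + 45 + 27 + 135 + 405 = 629.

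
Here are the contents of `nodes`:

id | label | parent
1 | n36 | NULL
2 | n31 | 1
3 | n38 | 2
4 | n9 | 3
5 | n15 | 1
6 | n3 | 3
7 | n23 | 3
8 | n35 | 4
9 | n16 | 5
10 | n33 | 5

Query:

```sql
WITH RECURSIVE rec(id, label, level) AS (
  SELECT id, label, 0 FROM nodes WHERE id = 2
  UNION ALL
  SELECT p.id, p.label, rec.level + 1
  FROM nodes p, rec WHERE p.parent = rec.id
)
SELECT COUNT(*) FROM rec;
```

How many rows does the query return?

Base: id=2 (n31) at level 0.
Iteration 1: rows with parent in {2} -> n38 (id 3, level 1).
Iteration 2: rows with parent in {3} -> n9 (id 4, level 2), n3 (id 6, level 2), n23 (id 7, level 2).
Iteration 3: rows with parent in {4,6,7} -> n35 (id 8, level 3).
Iteration 4: no rows with parent in {8}; recursion stops.
Total rows emitted: 6.

6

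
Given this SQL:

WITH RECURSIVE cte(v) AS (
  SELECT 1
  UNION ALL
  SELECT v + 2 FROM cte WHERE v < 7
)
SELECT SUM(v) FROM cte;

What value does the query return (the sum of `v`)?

16

Base: v=1.
Iteration 1: 1 < 7 holds -> v = 1 + 2 = 3.
Iteration 2: 3 < 7 holds -> v = 3 + 2 = 5.
Iteration 3: 5 < 7 holds -> v = 5 + 2 = 7.
Iteration 4: 7 < 7 fails; recursion stops.
SUM(v) = 1 + 3 + 5 + 7 = 16.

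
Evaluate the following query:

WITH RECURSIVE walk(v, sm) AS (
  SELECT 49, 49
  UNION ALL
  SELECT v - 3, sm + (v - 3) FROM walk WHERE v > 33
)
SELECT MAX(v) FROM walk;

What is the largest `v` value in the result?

49

Base: v=49, sm=49.
Iteration 1: 49 > 33 holds -> v = 49 - 3 = 46, sm = 49 + 46 = 95.
Iteration 2: 46 > 33 holds -> v = 46 - 3 = 43, sm = 95 + 43 = 138.
Iteration 3: 43 > 33 holds -> v = 43 - 3 = 40, sm = 138 + 40 = 178.
Iteration 4: 40 > 33 holds -> v = 40 - 3 = 37, sm = 178 + 37 = 215.
Iteration 5: 37 > 33 holds -> v = 37 - 3 = 34, sm = 215 + 34 = 249.
Iteration 6: 34 > 33 holds -> v = 34 - 3 = 31, sm = 249 + 31 = 280.
Iteration 7: 31 > 33 fails; recursion stops.
v values: 49, 46, 43, 40, 37, 34, 31; the maximum is 49.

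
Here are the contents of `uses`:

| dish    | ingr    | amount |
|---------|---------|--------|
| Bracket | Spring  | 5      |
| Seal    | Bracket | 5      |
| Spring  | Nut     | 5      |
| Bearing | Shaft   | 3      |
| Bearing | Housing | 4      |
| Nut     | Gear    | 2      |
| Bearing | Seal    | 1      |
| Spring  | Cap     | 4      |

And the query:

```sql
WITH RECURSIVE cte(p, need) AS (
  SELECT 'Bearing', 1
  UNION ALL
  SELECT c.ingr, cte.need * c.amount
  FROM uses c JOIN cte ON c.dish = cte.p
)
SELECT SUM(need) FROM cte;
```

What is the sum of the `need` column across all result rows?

514

Base: (Bearing, need=1).
Iteration 1: components of {Bearing} -> Housing = 1*4 = 4, Seal = 1*1 = 1, Shaft = 1*3 = 3.
Iteration 2: components of {Housing,Seal,Shaft} -> Bracket = 1*5 = 5.
Iteration 3: components of {Bracket} -> Spring = 5*5 = 25.
Iteration 4: components of {Spring} -> Cap = 25*4 = 100, Nut = 25*5 = 125.
Iteration 5: components of {Cap,Nut} -> Gear = 125*2 = 250.
Iteration 6: no further components; recursion stops.
SUM(need) = 1 + 1 + 4 + 3 + 5 + 25 + 125 + 100 + 250 = 514.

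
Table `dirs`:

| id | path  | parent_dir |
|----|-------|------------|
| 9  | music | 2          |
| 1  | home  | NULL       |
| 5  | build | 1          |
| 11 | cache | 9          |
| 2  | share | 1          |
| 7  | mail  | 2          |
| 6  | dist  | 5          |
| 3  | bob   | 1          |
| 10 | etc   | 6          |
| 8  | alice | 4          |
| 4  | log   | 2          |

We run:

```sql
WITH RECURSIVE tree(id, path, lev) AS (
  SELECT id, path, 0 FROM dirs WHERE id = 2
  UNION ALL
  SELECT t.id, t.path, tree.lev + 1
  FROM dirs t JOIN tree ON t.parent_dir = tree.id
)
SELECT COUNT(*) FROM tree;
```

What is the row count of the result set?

Base: id=2 (share) at lev 0.
Iteration 1: rows with parent_dir in {2} -> log (id 4, lev 1), mail (id 7, lev 1), music (id 9, lev 1).
Iteration 2: rows with parent_dir in {4,7,9} -> alice (id 8, lev 2), cache (id 11, lev 2).
Iteration 3: no rows with parent_dir in {8,11}; recursion stops.
Total rows emitted: 6.

6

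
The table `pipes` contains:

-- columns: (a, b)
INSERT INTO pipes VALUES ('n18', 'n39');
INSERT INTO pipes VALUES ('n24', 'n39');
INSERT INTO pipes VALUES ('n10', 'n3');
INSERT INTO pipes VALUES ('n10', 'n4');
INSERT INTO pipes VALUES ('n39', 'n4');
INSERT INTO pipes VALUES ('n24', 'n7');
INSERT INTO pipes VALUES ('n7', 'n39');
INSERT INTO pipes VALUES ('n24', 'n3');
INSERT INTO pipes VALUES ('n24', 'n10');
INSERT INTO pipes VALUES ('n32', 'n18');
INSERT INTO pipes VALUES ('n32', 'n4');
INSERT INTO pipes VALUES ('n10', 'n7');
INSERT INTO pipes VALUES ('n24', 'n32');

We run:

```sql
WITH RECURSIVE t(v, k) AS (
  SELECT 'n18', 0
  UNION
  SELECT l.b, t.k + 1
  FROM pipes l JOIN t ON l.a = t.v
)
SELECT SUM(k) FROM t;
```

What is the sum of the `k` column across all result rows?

3

Base: (n18, k=0).
Iteration 1: edges from {n18} -> (n39, k=1).
Iteration 2: edges from {n39} -> (n4, k=2).
Iteration 3: no outgoing edges from {n4}; recursion stops.
SUM(k) = 0 + 1 + 2 = 3.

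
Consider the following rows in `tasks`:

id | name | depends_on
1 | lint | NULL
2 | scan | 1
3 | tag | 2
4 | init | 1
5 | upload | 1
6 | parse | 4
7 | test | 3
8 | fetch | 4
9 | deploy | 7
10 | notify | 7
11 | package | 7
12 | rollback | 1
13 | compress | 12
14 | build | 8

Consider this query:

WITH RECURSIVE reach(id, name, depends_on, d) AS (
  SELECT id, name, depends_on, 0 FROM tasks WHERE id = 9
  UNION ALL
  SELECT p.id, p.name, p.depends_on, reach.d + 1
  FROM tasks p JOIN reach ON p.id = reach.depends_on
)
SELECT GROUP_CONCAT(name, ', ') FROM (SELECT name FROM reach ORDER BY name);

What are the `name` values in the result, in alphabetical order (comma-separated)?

deploy, lint, scan, tag, test

Base: id=9 (deploy), depends_on=7, d 0.
Iteration 1: join on id=7 -> test (id 7, depends_on=3, d 1).
Iteration 2: join on id=3 -> tag (id 3, depends_on=2, d 2).
Iteration 3: join on id=2 -> scan (id 2, depends_on=1, d 3).
Iteration 4: join on id=1 -> lint (id 1, depends_on=NULL, d 4).
Iteration 5: depends_on is NULL; no match; recursion stops.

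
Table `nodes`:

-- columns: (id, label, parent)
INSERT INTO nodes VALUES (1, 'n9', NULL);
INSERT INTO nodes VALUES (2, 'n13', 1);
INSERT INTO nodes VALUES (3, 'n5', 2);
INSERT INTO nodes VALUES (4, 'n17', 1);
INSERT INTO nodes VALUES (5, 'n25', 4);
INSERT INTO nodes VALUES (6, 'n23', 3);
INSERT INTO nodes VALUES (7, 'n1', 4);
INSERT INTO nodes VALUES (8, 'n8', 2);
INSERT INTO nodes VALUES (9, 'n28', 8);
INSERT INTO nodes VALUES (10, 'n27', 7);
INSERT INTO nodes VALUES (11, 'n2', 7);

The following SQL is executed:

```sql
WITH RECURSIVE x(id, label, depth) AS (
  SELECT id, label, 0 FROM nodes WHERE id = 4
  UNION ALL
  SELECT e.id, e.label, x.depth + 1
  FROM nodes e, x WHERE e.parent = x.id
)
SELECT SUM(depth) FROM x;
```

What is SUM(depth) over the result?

Base: id=4 (n17) at depth 0.
Iteration 1: rows with parent in {4} -> n25 (id 5, depth 1), n1 (id 7, depth 1).
Iteration 2: rows with parent in {5,7} -> n27 (id 10, depth 2), n2 (id 11, depth 2).
Iteration 3: no rows with parent in {10,11}; recursion stops.
SUM(depth) = 0 + 1 + 1 + 2 + 2 = 6.

6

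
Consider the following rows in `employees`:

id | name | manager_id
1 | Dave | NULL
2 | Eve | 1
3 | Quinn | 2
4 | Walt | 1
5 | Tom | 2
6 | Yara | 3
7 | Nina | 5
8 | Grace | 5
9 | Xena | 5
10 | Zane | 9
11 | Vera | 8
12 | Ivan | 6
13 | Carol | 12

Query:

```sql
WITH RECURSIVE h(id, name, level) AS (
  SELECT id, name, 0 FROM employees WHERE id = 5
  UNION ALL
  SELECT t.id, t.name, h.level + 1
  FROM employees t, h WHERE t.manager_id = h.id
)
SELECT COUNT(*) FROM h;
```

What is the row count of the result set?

6

Base: id=5 (Tom) at level 0.
Iteration 1: rows with manager_id in {5} -> Nina (id 7, level 1), Grace (id 8, level 1), Xena (id 9, level 1).
Iteration 2: rows with manager_id in {7,8,9} -> Zane (id 10, level 2), Vera (id 11, level 2).
Iteration 3: no rows with manager_id in {10,11}; recursion stops.
Total rows emitted: 6.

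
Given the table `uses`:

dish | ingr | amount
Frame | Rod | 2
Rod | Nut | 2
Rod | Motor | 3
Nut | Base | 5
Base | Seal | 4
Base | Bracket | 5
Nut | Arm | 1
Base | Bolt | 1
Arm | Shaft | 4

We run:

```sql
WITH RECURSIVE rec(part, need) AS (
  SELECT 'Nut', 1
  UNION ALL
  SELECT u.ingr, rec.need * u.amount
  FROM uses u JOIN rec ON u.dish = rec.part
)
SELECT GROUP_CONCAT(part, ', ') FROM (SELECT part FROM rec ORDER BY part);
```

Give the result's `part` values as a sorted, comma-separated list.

Base: (Nut, need=1).
Iteration 1: components of {Nut} -> Arm = 1*1 = 1, Base = 1*5 = 5.
Iteration 2: components of {Arm,Base} -> Bolt = 5*1 = 5, Bracket = 5*5 = 25, Seal = 5*4 = 20, Shaft = 1*4 = 4.
Iteration 3: no further components; recursion stops.

Arm, Base, Bolt, Bracket, Nut, Seal, Shaft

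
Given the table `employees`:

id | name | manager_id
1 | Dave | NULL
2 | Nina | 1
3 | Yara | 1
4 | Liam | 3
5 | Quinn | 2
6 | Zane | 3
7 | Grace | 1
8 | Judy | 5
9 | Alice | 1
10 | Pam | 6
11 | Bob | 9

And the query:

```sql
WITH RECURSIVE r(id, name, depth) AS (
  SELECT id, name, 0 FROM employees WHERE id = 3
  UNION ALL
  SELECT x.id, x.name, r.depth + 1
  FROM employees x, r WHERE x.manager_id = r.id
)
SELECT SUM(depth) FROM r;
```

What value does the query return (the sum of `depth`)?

4

Base: id=3 (Yara) at depth 0.
Iteration 1: rows with manager_id in {3} -> Liam (id 4, depth 1), Zane (id 6, depth 1).
Iteration 2: rows with manager_id in {4,6} -> Pam (id 10, depth 2).
Iteration 3: no rows with manager_id in {10}; recursion stops.
SUM(depth) = 0 + 1 + 1 + 2 = 4.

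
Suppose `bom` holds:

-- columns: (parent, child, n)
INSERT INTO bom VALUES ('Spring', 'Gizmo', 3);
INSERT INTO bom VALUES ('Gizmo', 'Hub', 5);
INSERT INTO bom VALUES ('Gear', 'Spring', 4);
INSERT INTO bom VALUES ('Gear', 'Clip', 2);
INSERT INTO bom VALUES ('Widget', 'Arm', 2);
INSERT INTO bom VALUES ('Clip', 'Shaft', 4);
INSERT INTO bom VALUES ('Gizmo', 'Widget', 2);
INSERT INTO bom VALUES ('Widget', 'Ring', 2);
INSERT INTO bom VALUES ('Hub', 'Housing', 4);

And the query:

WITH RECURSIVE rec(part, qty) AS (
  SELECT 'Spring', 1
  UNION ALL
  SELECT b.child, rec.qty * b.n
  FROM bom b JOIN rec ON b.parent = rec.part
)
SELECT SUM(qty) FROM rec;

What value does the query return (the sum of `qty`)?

Base: (Spring, qty=1).
Iteration 1: components of {Spring} -> Gizmo = 1*3 = 3.
Iteration 2: components of {Gizmo} -> Hub = 3*5 = 15, Widget = 3*2 = 6.
Iteration 3: components of {Hub,Widget} -> Arm = 6*2 = 12, Housing = 15*4 = 60, Ring = 6*2 = 12.
Iteration 4: no further components; recursion stops.
SUM(qty) = 1 + 3 + 6 + 15 + 12 + 12 + 60 = 109.

109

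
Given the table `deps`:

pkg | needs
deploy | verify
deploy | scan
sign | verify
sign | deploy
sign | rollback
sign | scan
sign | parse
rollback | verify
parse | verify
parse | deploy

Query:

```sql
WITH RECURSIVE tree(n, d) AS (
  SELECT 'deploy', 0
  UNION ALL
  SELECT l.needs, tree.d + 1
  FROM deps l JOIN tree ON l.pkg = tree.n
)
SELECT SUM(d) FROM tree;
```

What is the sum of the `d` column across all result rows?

Base: (deploy, d=0).
Iteration 1: edges from {deploy} -> (scan, d=1), (verify, d=1).
Iteration 2: no outgoing edges from {scan,verify}; recursion stops.
SUM(d) = 0 + 1 + 1 = 2.

2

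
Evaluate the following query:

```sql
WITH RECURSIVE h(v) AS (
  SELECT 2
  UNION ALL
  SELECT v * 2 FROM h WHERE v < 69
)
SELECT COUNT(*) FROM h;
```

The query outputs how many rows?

Base: v=2.
Iteration 1: 2 < 69 holds -> v = 2 * 2 = 4.
Iteration 2: 4 < 69 holds -> v = 4 * 2 = 8.
Iteration 3: 8 < 69 holds -> v = 8 * 2 = 16.
Iteration 4: 16 < 69 holds -> v = 16 * 2 = 32.
Iteration 5: 32 < 69 holds -> v = 32 * 2 = 64.
Iteration 6: 64 < 69 holds -> v = 64 * 2 = 128.
Iteration 7: 128 < 69 fails; recursion stops.
Total rows emitted: 7.

7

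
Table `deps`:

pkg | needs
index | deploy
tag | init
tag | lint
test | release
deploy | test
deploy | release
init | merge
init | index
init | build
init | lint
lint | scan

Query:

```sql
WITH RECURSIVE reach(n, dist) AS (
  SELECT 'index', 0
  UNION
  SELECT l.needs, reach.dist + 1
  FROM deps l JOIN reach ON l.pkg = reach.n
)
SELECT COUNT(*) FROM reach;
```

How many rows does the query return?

Base: (index, dist=0).
Iteration 1: edges from {index} -> (deploy, dist=1).
Iteration 2: edges from {deploy} -> (release, dist=2), (test, dist=2).
Iteration 3: edges from {release,test} -> (release, dist=3).
Iteration 4: no outgoing edges from {release}; recursion stops.
Total rows emitted: 5.

5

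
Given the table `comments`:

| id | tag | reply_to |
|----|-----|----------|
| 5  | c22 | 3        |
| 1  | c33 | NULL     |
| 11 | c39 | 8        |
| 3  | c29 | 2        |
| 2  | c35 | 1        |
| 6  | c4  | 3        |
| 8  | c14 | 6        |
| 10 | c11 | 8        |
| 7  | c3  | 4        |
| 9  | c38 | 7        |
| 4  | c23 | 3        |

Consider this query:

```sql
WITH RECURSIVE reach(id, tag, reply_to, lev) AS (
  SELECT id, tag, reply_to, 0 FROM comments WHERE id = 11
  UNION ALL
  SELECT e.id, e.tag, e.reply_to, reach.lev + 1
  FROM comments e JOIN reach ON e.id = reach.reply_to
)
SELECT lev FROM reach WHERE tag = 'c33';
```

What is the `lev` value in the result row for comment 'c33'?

5

Base: id=11 (c39), reply_to=8, lev 0.
Iteration 1: join on id=8 -> c14 (id 8, reply_to=6, lev 1).
Iteration 2: join on id=6 -> c4 (id 6, reply_to=3, lev 2).
Iteration 3: join on id=3 -> c29 (id 3, reply_to=2, lev 3).
Iteration 4: join on id=2 -> c35 (id 2, reply_to=1, lev 4).
Iteration 5: join on id=1 -> c33 (id 1, reply_to=NULL, lev 5).
Iteration 6: reply_to is NULL; no match; recursion stops.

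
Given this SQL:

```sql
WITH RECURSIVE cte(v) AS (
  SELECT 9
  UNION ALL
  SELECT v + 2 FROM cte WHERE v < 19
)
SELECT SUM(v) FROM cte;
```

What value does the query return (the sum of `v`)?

84

Base: v=9.
Iteration 1: 9 < 19 holds -> v = 9 + 2 = 11.
Iteration 2: 11 < 19 holds -> v = 11 + 2 = 13.
Iteration 3: 13 < 19 holds -> v = 13 + 2 = 15.
Iteration 4: 15 < 19 holds -> v = 15 + 2 = 17.
Iteration 5: 17 < 19 holds -> v = 17 + 2 = 19.
Iteration 6: 19 < 19 fails; recursion stops.
SUM(v) = 9 + 11 + 13 + 15 + 17 + 19 = 84.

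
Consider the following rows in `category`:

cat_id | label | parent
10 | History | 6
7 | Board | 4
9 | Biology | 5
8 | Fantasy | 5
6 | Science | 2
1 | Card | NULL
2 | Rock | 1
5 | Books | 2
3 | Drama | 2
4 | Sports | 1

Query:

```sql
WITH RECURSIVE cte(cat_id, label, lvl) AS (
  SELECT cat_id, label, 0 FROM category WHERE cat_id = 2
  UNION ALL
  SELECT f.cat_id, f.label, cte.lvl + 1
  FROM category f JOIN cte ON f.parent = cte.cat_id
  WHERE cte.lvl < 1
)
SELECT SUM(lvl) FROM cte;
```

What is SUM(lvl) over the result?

3

Base: cat_id=2 (Rock) at lvl 0.
Iteration 1: rows with parent in {2} -> Drama (id 3, lvl 1), Books (id 5, lvl 1), Science (id 6, lvl 1).
Iteration 2: lvl < 1 fails for all current rows; recursion stops.
SUM(lvl) = 0 + 1 + 1 + 1 = 3.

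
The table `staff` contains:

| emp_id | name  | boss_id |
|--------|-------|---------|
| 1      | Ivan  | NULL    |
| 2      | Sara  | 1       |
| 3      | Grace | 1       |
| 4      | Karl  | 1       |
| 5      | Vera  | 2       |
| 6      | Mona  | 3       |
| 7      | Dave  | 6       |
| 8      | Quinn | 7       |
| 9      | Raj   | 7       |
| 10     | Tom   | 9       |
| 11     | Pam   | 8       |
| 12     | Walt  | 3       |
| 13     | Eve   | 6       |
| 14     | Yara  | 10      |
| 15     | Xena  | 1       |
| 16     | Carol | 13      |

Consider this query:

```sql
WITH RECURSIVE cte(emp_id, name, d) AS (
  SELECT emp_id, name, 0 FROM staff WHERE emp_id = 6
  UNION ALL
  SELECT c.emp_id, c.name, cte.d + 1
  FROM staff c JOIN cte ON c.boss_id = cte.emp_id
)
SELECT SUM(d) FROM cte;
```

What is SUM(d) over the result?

18

Base: emp_id=6 (Mona) at d 0.
Iteration 1: rows with boss_id in {6} -> Dave (id 7, d 1), Eve (id 13, d 1).
Iteration 2: rows with boss_id in {7,13} -> Quinn (id 8, d 2), Raj (id 9, d 2), Carol (id 16, d 2).
Iteration 3: rows with boss_id in {8,9,16} -> Tom (id 10, d 3), Pam (id 11, d 3).
Iteration 4: rows with boss_id in {10,11} -> Yara (id 14, d 4).
Iteration 5: no rows with boss_id in {14}; recursion stops.
SUM(d) = 0 + 1 + 1 + 2 + 2 + 2 + 3 + 3 + 4 = 18.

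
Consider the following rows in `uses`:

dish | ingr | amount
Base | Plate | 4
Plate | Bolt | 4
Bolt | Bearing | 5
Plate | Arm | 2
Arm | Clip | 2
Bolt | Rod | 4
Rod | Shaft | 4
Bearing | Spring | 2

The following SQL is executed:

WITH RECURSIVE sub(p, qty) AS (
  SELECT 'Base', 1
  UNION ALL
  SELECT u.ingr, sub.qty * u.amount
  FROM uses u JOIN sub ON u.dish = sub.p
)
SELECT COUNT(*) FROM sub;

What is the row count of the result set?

9

Base: (Base, qty=1).
Iteration 1: components of {Base} -> Plate = 1*4 = 4.
Iteration 2: components of {Plate} -> Arm = 4*2 = 8, Bolt = 4*4 = 16.
Iteration 3: components of {Arm,Bolt} -> Bearing = 16*5 = 80, Clip = 8*2 = 16, Rod = 16*4 = 64.
Iteration 4: components of {Bearing,Clip,Rod} -> Shaft = 64*4 = 256, Spring = 80*2 = 160.
Iteration 5: no further components; recursion stops.
Total rows emitted: 9.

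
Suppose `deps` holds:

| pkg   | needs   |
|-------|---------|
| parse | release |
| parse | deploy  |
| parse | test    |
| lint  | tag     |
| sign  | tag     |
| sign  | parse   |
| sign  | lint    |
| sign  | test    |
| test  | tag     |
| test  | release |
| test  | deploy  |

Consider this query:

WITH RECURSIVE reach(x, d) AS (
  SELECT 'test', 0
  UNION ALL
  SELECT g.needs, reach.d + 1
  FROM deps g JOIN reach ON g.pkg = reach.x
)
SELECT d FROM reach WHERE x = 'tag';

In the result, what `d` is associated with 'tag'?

1

Base: (test, d=0).
Iteration 1: edges from {test} -> (deploy, d=1), (release, d=1), (tag, d=1).
Iteration 2: no outgoing edges from {deploy,release,tag}; recursion stops.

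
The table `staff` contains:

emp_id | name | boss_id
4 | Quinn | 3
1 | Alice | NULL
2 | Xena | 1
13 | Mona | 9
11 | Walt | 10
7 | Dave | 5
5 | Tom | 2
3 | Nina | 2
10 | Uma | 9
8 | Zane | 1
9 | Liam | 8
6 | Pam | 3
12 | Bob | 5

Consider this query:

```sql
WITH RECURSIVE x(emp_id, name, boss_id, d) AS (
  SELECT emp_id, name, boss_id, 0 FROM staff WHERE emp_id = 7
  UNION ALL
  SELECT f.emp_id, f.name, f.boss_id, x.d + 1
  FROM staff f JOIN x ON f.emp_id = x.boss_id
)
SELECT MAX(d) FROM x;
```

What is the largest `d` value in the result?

Base: emp_id=7 (Dave), boss_id=5, d 0.
Iteration 1: join on emp_id=5 -> Tom (id 5, boss_id=2, d 1).
Iteration 2: join on emp_id=2 -> Xena (id 2, boss_id=1, d 2).
Iteration 3: join on emp_id=1 -> Alice (id 1, boss_id=NULL, d 3).
Iteration 4: boss_id is NULL; no match; recursion stops.
d values: 0, 1, 2, 3; the maximum is 3.

3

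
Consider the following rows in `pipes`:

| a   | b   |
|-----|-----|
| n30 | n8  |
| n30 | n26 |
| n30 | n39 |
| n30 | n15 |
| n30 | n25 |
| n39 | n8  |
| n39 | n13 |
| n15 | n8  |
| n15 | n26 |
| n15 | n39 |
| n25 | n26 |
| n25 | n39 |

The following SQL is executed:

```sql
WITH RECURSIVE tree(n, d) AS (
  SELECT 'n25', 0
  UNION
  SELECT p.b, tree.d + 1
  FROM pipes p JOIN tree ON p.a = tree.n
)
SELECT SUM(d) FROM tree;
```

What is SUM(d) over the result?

Base: (n25, d=0).
Iteration 1: edges from {n25} -> (n26, d=1), (n39, d=1).
Iteration 2: edges from {n26,n39} -> (n13, d=2), (n8, d=2).
Iteration 3: no outgoing edges from {n13,n8}; recursion stops.
SUM(d) = 0 + 1 + 1 + 2 + 2 = 6.

6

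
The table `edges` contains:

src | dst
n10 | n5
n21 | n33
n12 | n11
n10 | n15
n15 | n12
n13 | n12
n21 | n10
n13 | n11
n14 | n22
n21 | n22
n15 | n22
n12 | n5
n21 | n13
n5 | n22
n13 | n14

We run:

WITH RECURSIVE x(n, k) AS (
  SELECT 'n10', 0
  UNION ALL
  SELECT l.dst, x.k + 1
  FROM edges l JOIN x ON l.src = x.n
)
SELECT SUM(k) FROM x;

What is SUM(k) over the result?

18

Base: (n10, k=0).
Iteration 1: edges from {n10} -> (n15, k=1), (n5, k=1).
Iteration 2: edges from {n15,n5} -> (n12, k=2), (n22, k=2) x2. [UNION ALL keeps all 3 new rows, including repeats]
Iteration 3: edges from {n12,n22} -> (n11, k=3), (n5, k=3).
Iteration 4: edges from {n11,n5} -> (n22, k=4).
Iteration 5: no outgoing edges from {n22}; recursion stops.
SUM(k) = 0 + 1 + 1 + 2 + 2 + 2 + 3 + 3 + 4 = 18.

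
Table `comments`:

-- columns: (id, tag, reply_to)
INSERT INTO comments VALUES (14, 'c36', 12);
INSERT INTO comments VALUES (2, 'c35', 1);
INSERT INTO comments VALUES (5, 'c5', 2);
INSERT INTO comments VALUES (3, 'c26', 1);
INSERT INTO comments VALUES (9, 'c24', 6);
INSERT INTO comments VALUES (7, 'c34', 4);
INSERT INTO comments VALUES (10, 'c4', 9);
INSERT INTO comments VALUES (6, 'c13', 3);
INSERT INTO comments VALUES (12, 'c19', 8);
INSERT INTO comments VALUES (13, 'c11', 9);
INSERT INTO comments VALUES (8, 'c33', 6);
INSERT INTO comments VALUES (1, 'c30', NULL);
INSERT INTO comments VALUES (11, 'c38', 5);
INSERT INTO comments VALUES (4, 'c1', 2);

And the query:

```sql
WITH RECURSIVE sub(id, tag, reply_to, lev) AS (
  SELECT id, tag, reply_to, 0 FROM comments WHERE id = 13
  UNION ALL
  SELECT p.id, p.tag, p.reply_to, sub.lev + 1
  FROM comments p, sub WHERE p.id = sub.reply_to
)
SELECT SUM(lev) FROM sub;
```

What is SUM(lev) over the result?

Base: id=13 (c11), reply_to=9, lev 0.
Iteration 1: join on id=9 -> c24 (id 9, reply_to=6, lev 1).
Iteration 2: join on id=6 -> c13 (id 6, reply_to=3, lev 2).
Iteration 3: join on id=3 -> c26 (id 3, reply_to=1, lev 3).
Iteration 4: join on id=1 -> c30 (id 1, reply_to=NULL, lev 4).
Iteration 5: reply_to is NULL; no match; recursion stops.
SUM(lev) = 0 + 1 + 2 + 3 + 4 = 10.

10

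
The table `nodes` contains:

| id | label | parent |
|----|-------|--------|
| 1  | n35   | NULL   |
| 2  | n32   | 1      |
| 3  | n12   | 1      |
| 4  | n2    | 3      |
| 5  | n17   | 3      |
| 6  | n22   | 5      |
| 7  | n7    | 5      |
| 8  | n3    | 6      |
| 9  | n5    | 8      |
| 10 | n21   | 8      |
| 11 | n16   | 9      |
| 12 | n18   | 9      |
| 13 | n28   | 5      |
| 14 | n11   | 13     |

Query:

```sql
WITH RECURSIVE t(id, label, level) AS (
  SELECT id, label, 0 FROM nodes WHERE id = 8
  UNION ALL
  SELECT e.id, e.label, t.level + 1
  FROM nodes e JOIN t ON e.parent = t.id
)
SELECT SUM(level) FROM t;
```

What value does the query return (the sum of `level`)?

Base: id=8 (n3) at level 0.
Iteration 1: rows with parent in {8} -> n5 (id 9, level 1), n21 (id 10, level 1).
Iteration 2: rows with parent in {9,10} -> n16 (id 11, level 2), n18 (id 12, level 2).
Iteration 3: no rows with parent in {11,12}; recursion stops.
SUM(level) = 0 + 1 + 1 + 2 + 2 = 6.

6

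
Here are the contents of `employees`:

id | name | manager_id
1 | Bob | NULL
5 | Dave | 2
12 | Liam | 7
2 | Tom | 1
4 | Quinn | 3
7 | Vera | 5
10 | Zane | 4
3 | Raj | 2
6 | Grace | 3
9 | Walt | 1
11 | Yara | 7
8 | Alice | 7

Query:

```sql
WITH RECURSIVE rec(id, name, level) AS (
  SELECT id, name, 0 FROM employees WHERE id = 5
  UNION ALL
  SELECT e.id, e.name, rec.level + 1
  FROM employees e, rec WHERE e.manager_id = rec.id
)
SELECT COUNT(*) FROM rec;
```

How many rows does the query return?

Base: id=5 (Dave) at level 0.
Iteration 1: rows with manager_id in {5} -> Vera (id 7, level 1).
Iteration 2: rows with manager_id in {7} -> Alice (id 8, level 2), Yara (id 11, level 2), Liam (id 12, level 2).
Iteration 3: no rows with manager_id in {8,11,12}; recursion stops.
Total rows emitted: 5.

5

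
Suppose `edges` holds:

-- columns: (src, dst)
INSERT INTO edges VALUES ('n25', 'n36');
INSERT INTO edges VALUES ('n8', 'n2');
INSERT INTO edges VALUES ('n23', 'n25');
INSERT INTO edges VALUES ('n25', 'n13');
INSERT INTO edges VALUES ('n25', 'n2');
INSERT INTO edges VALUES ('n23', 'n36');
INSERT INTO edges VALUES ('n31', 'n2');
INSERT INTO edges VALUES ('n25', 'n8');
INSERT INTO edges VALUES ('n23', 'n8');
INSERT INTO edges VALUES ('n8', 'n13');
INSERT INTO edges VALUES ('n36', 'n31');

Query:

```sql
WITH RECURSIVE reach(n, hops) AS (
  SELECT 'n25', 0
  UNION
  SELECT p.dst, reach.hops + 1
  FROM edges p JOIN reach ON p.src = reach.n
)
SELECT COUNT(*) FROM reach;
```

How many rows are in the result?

9

Base: (n25, hops=0).
Iteration 1: edges from {n25} -> (n13, hops=1), (n2, hops=1), (n36, hops=1), (n8, hops=1).
Iteration 2: edges from {n13,n2,n36,n8} -> (n13, hops=2), (n2, hops=2), (n31, hops=2).
Iteration 3: edges from {n13,n2,n31} -> (n2, hops=3).
Iteration 4: no outgoing edges from {n2}; recursion stops.
Total rows emitted: 9.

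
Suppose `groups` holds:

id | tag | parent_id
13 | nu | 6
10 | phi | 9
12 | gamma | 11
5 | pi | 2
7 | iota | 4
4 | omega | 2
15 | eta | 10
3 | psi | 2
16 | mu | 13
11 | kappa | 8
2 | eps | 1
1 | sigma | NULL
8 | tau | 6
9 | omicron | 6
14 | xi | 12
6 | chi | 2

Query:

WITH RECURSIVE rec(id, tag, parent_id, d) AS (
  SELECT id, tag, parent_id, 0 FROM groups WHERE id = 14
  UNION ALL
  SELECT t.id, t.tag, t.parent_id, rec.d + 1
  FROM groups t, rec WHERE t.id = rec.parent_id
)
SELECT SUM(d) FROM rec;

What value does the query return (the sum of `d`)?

21

Base: id=14 (xi), parent_id=12, d 0.
Iteration 1: join on id=12 -> gamma (id 12, parent_id=11, d 1).
Iteration 2: join on id=11 -> kappa (id 11, parent_id=8, d 2).
Iteration 3: join on id=8 -> tau (id 8, parent_id=6, d 3).
Iteration 4: join on id=6 -> chi (id 6, parent_id=2, d 4).
Iteration 5: join on id=2 -> eps (id 2, parent_id=1, d 5).
Iteration 6: join on id=1 -> sigma (id 1, parent_id=NULL, d 6).
Iteration 7: parent_id is NULL; no match; recursion stops.
SUM(d) = 0 + 1 + 2 + 3 + 4 + 5 + 6 = 21.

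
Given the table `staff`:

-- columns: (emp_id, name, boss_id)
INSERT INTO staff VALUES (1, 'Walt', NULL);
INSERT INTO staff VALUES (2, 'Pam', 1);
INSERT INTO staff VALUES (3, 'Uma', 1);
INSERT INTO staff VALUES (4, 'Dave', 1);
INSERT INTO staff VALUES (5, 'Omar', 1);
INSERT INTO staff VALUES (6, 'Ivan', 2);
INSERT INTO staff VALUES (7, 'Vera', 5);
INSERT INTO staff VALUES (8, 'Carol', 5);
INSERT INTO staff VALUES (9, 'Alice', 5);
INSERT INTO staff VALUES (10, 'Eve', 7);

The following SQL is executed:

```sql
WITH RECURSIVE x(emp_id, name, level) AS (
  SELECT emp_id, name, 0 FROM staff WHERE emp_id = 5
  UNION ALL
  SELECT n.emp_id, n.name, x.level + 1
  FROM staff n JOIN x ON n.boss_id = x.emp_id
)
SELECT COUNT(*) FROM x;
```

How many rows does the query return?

5

Base: emp_id=5 (Omar) at level 0.
Iteration 1: rows with boss_id in {5} -> Vera (id 7, level 1), Carol (id 8, level 1), Alice (id 9, level 1).
Iteration 2: rows with boss_id in {7,8,9} -> Eve (id 10, level 2).
Iteration 3: no rows with boss_id in {10}; recursion stops.
Total rows emitted: 5.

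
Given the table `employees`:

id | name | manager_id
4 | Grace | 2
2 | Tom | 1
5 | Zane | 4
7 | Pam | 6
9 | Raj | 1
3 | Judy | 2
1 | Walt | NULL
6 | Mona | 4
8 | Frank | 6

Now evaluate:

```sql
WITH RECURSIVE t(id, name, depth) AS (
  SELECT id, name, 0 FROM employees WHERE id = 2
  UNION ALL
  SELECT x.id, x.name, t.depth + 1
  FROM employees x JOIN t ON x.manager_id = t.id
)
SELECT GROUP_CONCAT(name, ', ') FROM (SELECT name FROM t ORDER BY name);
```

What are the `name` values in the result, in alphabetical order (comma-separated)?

Frank, Grace, Judy, Mona, Pam, Tom, Zane

Base: id=2 (Tom) at depth 0.
Iteration 1: rows with manager_id in {2} -> Judy (id 3, depth 1), Grace (id 4, depth 1).
Iteration 2: rows with manager_id in {3,4} -> Zane (id 5, depth 2), Mona (id 6, depth 2).
Iteration 3: rows with manager_id in {5,6} -> Pam (id 7, depth 3), Frank (id 8, depth 3).
Iteration 4: no rows with manager_id in {7,8}; recursion stops.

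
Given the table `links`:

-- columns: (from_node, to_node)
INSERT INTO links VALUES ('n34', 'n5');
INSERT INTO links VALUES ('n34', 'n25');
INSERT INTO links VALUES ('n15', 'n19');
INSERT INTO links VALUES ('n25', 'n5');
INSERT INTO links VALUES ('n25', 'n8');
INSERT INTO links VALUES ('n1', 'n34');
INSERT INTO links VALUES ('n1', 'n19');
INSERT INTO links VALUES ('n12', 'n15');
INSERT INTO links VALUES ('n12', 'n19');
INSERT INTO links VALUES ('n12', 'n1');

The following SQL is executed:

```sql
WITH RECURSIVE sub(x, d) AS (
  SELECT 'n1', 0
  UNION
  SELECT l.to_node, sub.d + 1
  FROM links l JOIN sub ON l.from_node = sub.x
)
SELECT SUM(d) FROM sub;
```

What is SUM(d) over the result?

12

Base: (n1, d=0).
Iteration 1: edges from {n1} -> (n19, d=1), (n34, d=1).
Iteration 2: edges from {n19,n34} -> (n25, d=2), (n5, d=2).
Iteration 3: edges from {n25,n5} -> (n5, d=3), (n8, d=3).
Iteration 4: no outgoing edges from {n5,n8}; recursion stops.
SUM(d) = 0 + 1 + 1 + 2 + 2 + 3 + 3 = 12.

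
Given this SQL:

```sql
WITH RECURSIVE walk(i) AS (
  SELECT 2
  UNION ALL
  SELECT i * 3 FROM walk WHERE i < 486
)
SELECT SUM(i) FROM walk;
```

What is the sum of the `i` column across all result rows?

Base: i=2.
Iteration 1: 2 < 486 holds -> i = 2 * 3 = 6.
Iteration 2: 6 < 486 holds -> i = 6 * 3 = 18.
Iteration 3: 18 < 486 holds -> i = 18 * 3 = 54.
Iteration 4: 54 < 486 holds -> i = 54 * 3 = 162.
Iteration 5: 162 < 486 holds -> i = 162 * 3 = 486.
Iteration 6: 486 < 486 fails; recursion stops.
SUM(i) = 2 + 6 + 18 + 54 + 162 + 486 = 728.

728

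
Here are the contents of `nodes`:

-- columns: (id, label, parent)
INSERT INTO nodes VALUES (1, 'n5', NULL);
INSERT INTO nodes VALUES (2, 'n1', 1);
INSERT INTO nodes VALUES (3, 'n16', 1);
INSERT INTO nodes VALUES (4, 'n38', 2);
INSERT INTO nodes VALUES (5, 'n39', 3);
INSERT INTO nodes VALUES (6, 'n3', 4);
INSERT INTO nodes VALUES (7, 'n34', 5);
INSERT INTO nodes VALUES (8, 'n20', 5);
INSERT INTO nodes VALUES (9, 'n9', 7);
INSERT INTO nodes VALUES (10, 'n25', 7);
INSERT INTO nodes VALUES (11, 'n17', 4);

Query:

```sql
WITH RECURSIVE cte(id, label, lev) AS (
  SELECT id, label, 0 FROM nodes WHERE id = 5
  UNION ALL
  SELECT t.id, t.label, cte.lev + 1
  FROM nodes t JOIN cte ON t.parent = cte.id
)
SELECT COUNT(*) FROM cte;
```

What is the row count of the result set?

5

Base: id=5 (n39) at lev 0.
Iteration 1: rows with parent in {5} -> n34 (id 7, lev 1), n20 (id 8, lev 1).
Iteration 2: rows with parent in {7,8} -> n9 (id 9, lev 2), n25 (id 10, lev 2).
Iteration 3: no rows with parent in {9,10}; recursion stops.
Total rows emitted: 5.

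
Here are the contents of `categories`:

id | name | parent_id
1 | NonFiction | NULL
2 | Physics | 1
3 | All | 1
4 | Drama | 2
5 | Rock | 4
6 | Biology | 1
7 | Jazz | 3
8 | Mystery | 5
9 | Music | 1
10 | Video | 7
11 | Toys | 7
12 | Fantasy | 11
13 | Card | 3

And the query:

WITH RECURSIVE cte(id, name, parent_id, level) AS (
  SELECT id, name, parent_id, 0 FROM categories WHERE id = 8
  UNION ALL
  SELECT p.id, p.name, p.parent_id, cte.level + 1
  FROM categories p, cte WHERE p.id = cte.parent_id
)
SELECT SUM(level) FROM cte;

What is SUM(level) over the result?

Base: id=8 (Mystery), parent_id=5, level 0.
Iteration 1: join on id=5 -> Rock (id 5, parent_id=4, level 1).
Iteration 2: join on id=4 -> Drama (id 4, parent_id=2, level 2).
Iteration 3: join on id=2 -> Physics (id 2, parent_id=1, level 3).
Iteration 4: join on id=1 -> NonFiction (id 1, parent_id=NULL, level 4).
Iteration 5: parent_id is NULL; no match; recursion stops.
SUM(level) = 0 + 1 + 2 + 3 + 4 = 10.

10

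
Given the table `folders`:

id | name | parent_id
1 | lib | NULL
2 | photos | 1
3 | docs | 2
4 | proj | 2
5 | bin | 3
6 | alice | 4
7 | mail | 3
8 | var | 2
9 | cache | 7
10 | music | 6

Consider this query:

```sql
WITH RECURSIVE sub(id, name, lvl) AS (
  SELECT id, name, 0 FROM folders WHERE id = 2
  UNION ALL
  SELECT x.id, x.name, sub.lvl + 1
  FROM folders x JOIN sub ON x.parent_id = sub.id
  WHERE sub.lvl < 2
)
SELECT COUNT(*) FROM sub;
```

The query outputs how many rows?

Base: id=2 (photos) at lvl 0.
Iteration 1: rows with parent_id in {2} -> docs (id 3, lvl 1), proj (id 4, lvl 1), var (id 8, lvl 1).
Iteration 2: rows with parent_id in {3,4,8} -> bin (id 5, lvl 2), alice (id 6, lvl 2), mail (id 7, lvl 2).
Iteration 3: lvl < 2 fails for all current rows; recursion stops.
Total rows emitted: 7.

7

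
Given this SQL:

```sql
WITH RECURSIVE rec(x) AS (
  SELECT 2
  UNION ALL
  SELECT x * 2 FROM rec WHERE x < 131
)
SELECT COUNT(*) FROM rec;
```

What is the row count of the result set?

8

Base: x=2.
Iteration 1: 2 < 131 holds -> x = 2 * 2 = 4.
Iteration 2: 4 < 131 holds -> x = 4 * 2 = 8.
Iteration 3: 8 < 131 holds -> x = 8 * 2 = 16.
Iteration 4: 16 < 131 holds -> x = 16 * 2 = 32.
Iteration 5: 32 < 131 holds -> x = 32 * 2 = 64.
Iteration 6: 64 < 131 holds -> x = 64 * 2 = 128.
Iteration 7: 128 < 131 holds -> x = 128 * 2 = 256.
Iteration 8: 256 < 131 fails; recursion stops.
Total rows emitted: 8.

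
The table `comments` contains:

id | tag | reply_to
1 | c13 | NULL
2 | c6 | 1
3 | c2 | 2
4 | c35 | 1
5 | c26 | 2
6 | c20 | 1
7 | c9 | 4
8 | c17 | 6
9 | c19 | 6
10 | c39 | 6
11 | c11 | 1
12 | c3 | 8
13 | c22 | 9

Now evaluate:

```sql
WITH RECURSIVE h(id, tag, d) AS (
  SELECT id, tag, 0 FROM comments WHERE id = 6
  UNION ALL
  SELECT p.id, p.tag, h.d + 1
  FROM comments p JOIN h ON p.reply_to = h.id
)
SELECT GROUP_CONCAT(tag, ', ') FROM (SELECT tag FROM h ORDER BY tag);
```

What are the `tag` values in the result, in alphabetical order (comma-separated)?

Base: id=6 (c20) at d 0.
Iteration 1: rows with reply_to in {6} -> c17 (id 8, d 1), c19 (id 9, d 1), c39 (id 10, d 1).
Iteration 2: rows with reply_to in {8,9,10} -> c3 (id 12, d 2), c22 (id 13, d 2).
Iteration 3: no rows with reply_to in {12,13}; recursion stops.

c17, c19, c20, c22, c3, c39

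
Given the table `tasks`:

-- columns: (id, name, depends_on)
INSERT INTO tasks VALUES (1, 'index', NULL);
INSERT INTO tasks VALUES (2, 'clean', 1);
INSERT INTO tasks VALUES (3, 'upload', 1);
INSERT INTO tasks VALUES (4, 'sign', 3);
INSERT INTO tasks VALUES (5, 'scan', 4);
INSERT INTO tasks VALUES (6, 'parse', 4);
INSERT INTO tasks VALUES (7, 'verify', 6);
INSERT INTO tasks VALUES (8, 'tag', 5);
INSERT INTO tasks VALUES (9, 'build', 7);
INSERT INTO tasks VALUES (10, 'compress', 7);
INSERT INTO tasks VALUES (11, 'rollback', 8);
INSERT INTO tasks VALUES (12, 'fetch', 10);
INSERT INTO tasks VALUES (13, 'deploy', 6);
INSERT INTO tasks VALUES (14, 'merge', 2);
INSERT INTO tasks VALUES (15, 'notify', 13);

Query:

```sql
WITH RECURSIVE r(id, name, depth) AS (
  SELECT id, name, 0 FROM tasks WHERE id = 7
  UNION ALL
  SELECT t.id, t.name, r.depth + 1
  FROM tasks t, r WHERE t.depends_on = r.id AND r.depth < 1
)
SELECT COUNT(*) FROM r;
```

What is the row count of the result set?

Base: id=7 (verify) at depth 0.
Iteration 1: rows with depends_on in {7} -> build (id 9, depth 1), compress (id 10, depth 1).
Iteration 2: depth < 1 fails for all current rows; recursion stops.
Total rows emitted: 3.

3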